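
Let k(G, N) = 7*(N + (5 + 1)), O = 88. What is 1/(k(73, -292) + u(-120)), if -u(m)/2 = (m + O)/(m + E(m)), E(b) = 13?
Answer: -107/214278 ≈ -0.00049935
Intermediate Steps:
k(G, N) = 42 + 7*N (k(G, N) = 7*(N + 6) = 7*(6 + N) = 42 + 7*N)
u(m) = -2*(88 + m)/(13 + m) (u(m) = -2*(m + 88)/(m + 13) = -2*(88 + m)/(13 + m))
1/(k(73, -292) + u(-120)) = 1/((42 + 7*(-292)) + 2*(-88 - 1*(-120))/(13 - 120)) = 1/((42 - 2044) + 2*(-88 + 120)/(-107)) = 1/(-2002 + 2*(-1/107)*32) = 1/(-2002 - 64/107) = 1/(-214278/107) = -107/214278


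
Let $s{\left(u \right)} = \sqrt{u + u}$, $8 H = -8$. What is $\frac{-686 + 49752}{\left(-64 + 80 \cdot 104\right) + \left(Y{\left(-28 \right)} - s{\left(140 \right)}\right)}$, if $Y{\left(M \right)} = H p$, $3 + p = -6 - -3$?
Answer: $\frac{101345823}{17065091} + \frac{24533 \sqrt{70}}{17065091} \approx 5.9508$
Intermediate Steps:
$H = -1$ ($H = \frac{1}{8} \left(-8\right) = -1$)
$p = -6$ ($p = -3 - 3 = -6$)
$Y{\left(M \right)} = 6$ ($Y{\left(M \right)} = \left(-1\right) \left(-6\right) = 6$)
$s{\left(u \right)} = \sqrt{2} \sqrt{u}$ ($s{\left(u \right)} = \sqrt{2 u} = \sqrt{2} \sqrt{u}$)
$\frac{-686 + 49752}{\left(-64 + 80 \cdot 104\right) + \left(Y{\left(-28 \right)} - s{\left(140 \right)}\right)} = \frac{-686 + 49752}{\left(-64 + 80 \cdot 104\right) + \left(6 - \sqrt{2} \sqrt{140}\right)} = \frac{49066}{\left(-64 + 8320\right) + \left(6 - \sqrt{2} \cdot 2 \sqrt{35}\right)} = \frac{49066}{8256 + \left(6 - 2 \sqrt{70}\right)} = \frac{49066}{8262 - 2 \sqrt{70}}$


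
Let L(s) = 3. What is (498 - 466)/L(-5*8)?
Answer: 32/3 ≈ 10.667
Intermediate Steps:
(498 - 466)/L(-5*8) = (498 - 466)/3 = 32*(⅓) = 32/3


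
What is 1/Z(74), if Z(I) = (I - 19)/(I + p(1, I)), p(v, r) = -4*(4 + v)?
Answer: 54/55 ≈ 0.98182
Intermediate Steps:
p(v, r) = -16 - 4*v
Z(I) = (-19 + I)/(-20 + I) (Z(I) = (I - 19)/(I + (-16 - 4*1)) = (-19 + I)/(I + (-16 - 4)) = (-19 + I)/(I - 20) = (-19 + I)/(-20 + I))
1/Z(74) = 1/((-19 + 74)/(-20 + 74)) = 1/(55/54) = 54/55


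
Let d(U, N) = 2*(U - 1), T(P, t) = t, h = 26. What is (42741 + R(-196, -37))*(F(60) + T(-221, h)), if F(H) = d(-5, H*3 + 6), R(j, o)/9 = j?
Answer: 573678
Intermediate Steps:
R(j, o) = 9*j
d(U, N) = -2 + 2*U (d(U, N) = 2*(-1 + U) = -2 + 2*U)
F(H) = -12 (F(H) = -2 + 2*(-5) = -2 - 10 = -12)
(42741 + R(-196, -37))*(F(60) + T(-221, h)) = (42741 + 9*(-196))*(-12 + 26) = (42741 - 1764)*14 = 40977*14 = 573678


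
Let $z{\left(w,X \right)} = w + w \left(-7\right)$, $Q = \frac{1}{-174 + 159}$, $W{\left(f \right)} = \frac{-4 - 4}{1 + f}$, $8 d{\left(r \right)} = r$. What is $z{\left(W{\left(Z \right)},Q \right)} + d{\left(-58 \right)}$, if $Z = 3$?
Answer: $\frac{19}{4} \approx 4.75$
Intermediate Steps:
$d{\left(r \right)} = \frac{r}{8}$
$W{\left(f \right)} = - \frac{8}{1 + f}$
$Q = - \frac{1}{15}$ ($Q = \frac{1}{-15} = - \frac{1}{15} \approx -0.066667$)
$z{\left(w,X \right)} = - 6 w$ ($z{\left(w,X \right)} = w - 7 w = - 6 w$)
$z{\left(W{\left(Z \right)},Q \right)} + d{\left(-58 \right)} = - 6 \left(- \frac{8}{1 + 3}\right) + \frac{1}{8} \left(-58\right) = - 6 \left(- \frac{8}{4}\right) - \frac{29}{4} = - 6 \left(\left(-8\right) \frac{1}{4}\right) - \frac{29}{4} = \left(-6\right) \left(-2\right) - \frac{29}{4} = 12 - \frac{29}{4} = \frac{19}{4}$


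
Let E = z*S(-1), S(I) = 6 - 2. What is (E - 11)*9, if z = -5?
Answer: -279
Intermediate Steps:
S(I) = 4
E = -20 (E = -5*4 = -20)
(E - 11)*9 = (-20 - 11)*9 = -31*9 = -279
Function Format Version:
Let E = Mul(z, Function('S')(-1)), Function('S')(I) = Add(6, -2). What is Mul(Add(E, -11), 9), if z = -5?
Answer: -279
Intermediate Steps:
Function('S')(I) = 4
E = -20 (E = Mul(-5, 4) = -20)
Mul(Add(E, -11), 9) = Mul(Add(-20, -11), 9) = Mul(-31, 9) = -279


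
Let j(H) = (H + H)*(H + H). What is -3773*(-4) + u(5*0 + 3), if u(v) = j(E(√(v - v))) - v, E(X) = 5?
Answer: 15189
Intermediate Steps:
j(H) = 4*H² (j(H) = (2*H)*(2*H) = 4*H²)
u(v) = 100 - v (u(v) = 4*5² - v = 4*25 - v = 100 - v)
-3773*(-4) + u(5*0 + 3) = -3773*(-4) + (100 - (5*0 + 3)) = 15092 + (100 - (0 + 3)) = 15092 + (100 - 1*3) = 15092 + (100 - 3) = 15092 + 97 = 15189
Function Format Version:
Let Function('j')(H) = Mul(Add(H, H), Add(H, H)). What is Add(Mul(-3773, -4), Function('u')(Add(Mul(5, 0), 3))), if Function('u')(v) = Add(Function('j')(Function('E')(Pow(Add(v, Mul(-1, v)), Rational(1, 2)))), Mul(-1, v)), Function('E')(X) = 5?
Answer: 15189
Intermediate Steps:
Function('j')(H) = Mul(4, Pow(H, 2)) (Function('j')(H) = Mul(Mul(2, H), Mul(2, H)) = Mul(4, Pow(H, 2)))
Function('u')(v) = Add(100, Mul(-1, v)) (Function('u')(v) = Add(Mul(4, Pow(5, 2)), Mul(-1, v)) = Add(Mul(4, 25), Mul(-1, v)) = Add(100, Mul(-1, v)))
Add(Mul(-3773, -4), Function('u')(Add(Mul(5, 0), 3))) = Add(Mul(-3773, -4), Add(100, Mul(-1, Add(Mul(5, 0), 3)))) = Add(15092, Add(100, Mul(-1, Add(0, 3)))) = Add(15092, Add(100, Mul(-1, 3))) = Add(15092, Add(100, -3)) = Add(15092, 97) = 15189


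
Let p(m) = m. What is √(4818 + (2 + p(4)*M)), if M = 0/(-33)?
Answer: 2*√1205 ≈ 69.426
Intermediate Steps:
M = 0 (M = 0*(-1/33) = 0)
√(4818 + (2 + p(4)*M)) = √(4818 + (2 + 4*0)) = √(4818 + (2 + 0)) = √(4818 + 2) = √4820 = 2*√1205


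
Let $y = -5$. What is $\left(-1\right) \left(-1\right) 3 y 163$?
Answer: $-2445$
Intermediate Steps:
$\left(-1\right) \left(-1\right) 3 y 163 = \left(-1\right) \left(-1\right) 3 \left(-5\right) 163 = 1 \cdot 3 \left(-5\right) 163 = 3 \left(-5\right) 163 = \left(-15\right) 163 = -2445$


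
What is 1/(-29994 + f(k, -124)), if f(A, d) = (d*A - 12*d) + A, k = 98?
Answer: -1/40560 ≈ -2.4655e-5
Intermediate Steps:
f(A, d) = A - 12*d + A*d (f(A, d) = (A*d - 12*d) + A = (-12*d + A*d) + A = A - 12*d + A*d)
1/(-29994 + f(k, -124)) = 1/(-29994 + (98 - 12*(-124) + 98*(-124))) = 1/(-29994 + (98 + 1488 - 12152)) = 1/(-29994 - 10566) = 1/(-40560) = -1/40560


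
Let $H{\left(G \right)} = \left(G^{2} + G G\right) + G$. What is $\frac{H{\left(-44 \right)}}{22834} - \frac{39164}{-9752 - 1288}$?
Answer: $\frac{117066487}{31510920} \approx 3.7151$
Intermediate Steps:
$H{\left(G \right)} = G + 2 G^{2}$ ($H{\left(G \right)} = \left(G^{2} + G^{2}\right) + G = 2 G^{2} + G = G + 2 G^{2}$)
$\frac{H{\left(-44 \right)}}{22834} - \frac{39164}{-9752 - 1288} = \frac{\left(-44\right) \left(1 + 2 \left(-44\right)\right)}{22834} - \frac{39164}{-9752 - 1288} = - 44 \left(1 - 88\right) \frac{1}{22834} - \frac{39164}{-11040} = \left(-44\right) \left(-87\right) \frac{1}{22834} - - \frac{9791}{2760} = 3828 \cdot \frac{1}{22834} + \frac{9791}{2760} = \frac{1914}{11417} + \frac{9791}{2760} = \frac{117066487}{31510920}$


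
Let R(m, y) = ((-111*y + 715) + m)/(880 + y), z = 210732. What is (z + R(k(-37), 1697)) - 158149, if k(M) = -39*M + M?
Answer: 45106715/859 ≈ 52511.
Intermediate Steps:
k(M) = -38*M
R(m, y) = (715 + m - 111*y)/(880 + y) (R(m, y) = ((715 - 111*y) + m)/(880 + y) = (715 + m - 111*y)/(880 + y))
(z + R(k(-37), 1697)) - 158149 = (210732 + (715 - 38*(-37) - 111*1697)/(880 + 1697)) - 158149 = (210732 + (715 + 1406 - 188367)/2577) - 158149 = (210732 + (1/2577)*(-186246)) - 158149 = (210732 - 62082/859) - 158149 = 180956706/859 - 158149 = 45106715/859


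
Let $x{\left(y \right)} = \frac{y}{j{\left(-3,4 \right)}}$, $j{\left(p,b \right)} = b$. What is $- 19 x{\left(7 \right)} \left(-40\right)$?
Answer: $1330$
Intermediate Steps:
$x{\left(y \right)} = \frac{y}{4}$
$- 19 x{\left(7 \right)} \left(-40\right) = - 19 \cdot \frac{1}{4} \cdot 7 \left(-40\right) = \left(-19\right) \frac{7}{4} \left(-40\right) = \left(- \frac{133}{4}\right) \left(-40\right) = 1330$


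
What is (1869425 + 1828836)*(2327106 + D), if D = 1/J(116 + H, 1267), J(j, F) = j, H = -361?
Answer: 301218587164987/35 ≈ 8.6062e+12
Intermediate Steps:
D = -1/245 (D = 1/(116 - 361) = 1/(-245) = -1/245 ≈ -0.0040816)
(1869425 + 1828836)*(2327106 + D) = (1869425 + 1828836)*(2327106 - 1/245) = 3698261*(570140969/245) = 301218587164987/35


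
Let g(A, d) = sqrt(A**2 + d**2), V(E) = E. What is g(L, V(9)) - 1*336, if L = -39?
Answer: -336 + 3*sqrt(178) ≈ -295.98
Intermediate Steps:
g(L, V(9)) - 1*336 = sqrt((-39)**2 + 9**2) - 1*336 = sqrt(1521 + 81) - 336 = sqrt(1602) - 336 = 3*sqrt(178) - 336 = -336 + 3*sqrt(178)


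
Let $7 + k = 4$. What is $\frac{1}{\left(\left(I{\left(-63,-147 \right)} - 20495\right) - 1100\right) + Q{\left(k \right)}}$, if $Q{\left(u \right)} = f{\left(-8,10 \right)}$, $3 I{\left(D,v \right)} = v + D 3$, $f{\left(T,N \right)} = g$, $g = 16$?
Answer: $- \frac{1}{21691} \approx -4.6102 \cdot 10^{-5}$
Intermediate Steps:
$f{\left(T,N \right)} = 16$
$I{\left(D,v \right)} = D + \frac{v}{3}$ ($I{\left(D,v \right)} = \frac{v + D 3}{3} = \frac{v + 3 D}{3} = D + \frac{v}{3}$)
$k = -3$ ($k = -7 + 4 = -3$)
$Q{\left(u \right)} = 16$
$\frac{1}{\left(\left(I{\left(-63,-147 \right)} - 20495\right) - 1100\right) + Q{\left(k \right)}} = \frac{1}{\left(\left(\left(-63 + \frac{1}{3} \left(-147\right)\right) - 20495\right) - 1100\right) + 16} = \frac{1}{\left(\left(\left(-63 - 49\right) - 20495\right) - 1100\right) + 16} = \frac{1}{\left(\left(-112 - 20495\right) - 1100\right) + 16} = \frac{1}{\left(-20607 - 1100\right) + 16} = \frac{1}{-21707 + 16} = \frac{1}{-21691} = - \frac{1}{21691}$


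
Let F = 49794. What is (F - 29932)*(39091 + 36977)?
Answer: 1510862616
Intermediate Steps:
(F - 29932)*(39091 + 36977) = (49794 - 29932)*(39091 + 36977) = 19862*76068 = 1510862616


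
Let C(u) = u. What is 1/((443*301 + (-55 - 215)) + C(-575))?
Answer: 1/132498 ≈ 7.5473e-6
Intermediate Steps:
1/((443*301 + (-55 - 215)) + C(-575)) = 1/((443*301 + (-55 - 215)) - 575) = 1/((133343 - 270) - 575) = 1/(133073 - 575) = 1/132498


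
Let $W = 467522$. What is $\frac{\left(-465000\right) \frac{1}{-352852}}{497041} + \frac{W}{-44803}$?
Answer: $- \frac{1863520021121716}{178582630806509} \approx -10.435$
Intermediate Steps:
$\frac{\left(-465000\right) \frac{1}{-352852}}{497041} + \frac{W}{-44803} = \frac{\left(-465000\right) \frac{1}{-352852}}{497041} + \frac{467522}{-44803} = \left(-465000\right) \left(- \frac{1}{352852}\right) \frac{1}{497041} + 467522 \left(- \frac{1}{44803}\right) = \frac{116250}{88213} \cdot \frac{1}{497041} - \frac{42502}{4073} = \frac{116250}{43845477733} - \frac{42502}{4073} = - \frac{1863520021121716}{178582630806509}$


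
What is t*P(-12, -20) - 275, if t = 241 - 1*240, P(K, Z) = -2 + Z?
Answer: -297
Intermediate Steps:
t = 1 (t = 241 - 240 = 1)
t*P(-12, -20) - 275 = 1*(-2 - 20) - 275 = 1*(-22) - 275 = -22 - 275 = -297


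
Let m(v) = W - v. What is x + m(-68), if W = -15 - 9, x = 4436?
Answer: 4480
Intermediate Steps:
W = -24
m(v) = -24 - v
x + m(-68) = 4436 + (-24 - 1*(-68)) = 4436 + (-24 + 68) = 4436 + 44 = 4480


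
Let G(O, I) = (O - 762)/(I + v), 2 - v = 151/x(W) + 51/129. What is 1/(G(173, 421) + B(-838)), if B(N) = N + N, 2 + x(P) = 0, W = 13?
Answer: -42837/71845466 ≈ -0.00059624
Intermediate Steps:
x(P) = -2 (x(P) = -2 + 0 = -2)
B(N) = 2*N
v = 6631/86 (v = 2 - (151/(-2) + 51/129) = 2 - (151*(-½) + 51*(1/129)) = 2 - (-151/2 + 17/43) = 2 - 1*(-6459/86) = 2 + 6459/86 = 6631/86 ≈ 77.105)
G(O, I) = (-762 + O)/(6631/86 + I) (G(O, I) = (O - 762)/(I + 6631/86) = (-762 + O)/(6631/86 + I))
1/(G(173, 421) + B(-838)) = 1/(86*(-762 + 173)/(6631 + 86*421) + 2*(-838)) = 1/(86*(-589)/(6631 + 36206) - 1676) = 1/(86*(-589)/42837 - 1676) = 1/(86*(1/42837)*(-589) - 1676) = 1/(-50654/42837 - 1676) = 1/(-71845466/42837) = -42837/71845466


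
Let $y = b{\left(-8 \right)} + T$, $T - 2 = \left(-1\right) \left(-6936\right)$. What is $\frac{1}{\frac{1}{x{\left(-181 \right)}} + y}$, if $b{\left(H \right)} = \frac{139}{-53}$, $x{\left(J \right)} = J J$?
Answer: $\frac{1736333}{12042124628} \approx 0.00014419$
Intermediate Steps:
$x{\left(J \right)} = J^{2}$
$T = 6938$ ($T = 2 - -6936 = 2 + 6936 = 6938$)
$b{\left(H \right)} = - \frac{139}{53}$ ($b{\left(H \right)} = 139 \left(- \frac{1}{53}\right) = - \frac{139}{53}$)
$y = \frac{367575}{53}$ ($y = - \frac{139}{53} + 6938 = \frac{367575}{53} \approx 6935.4$)
$\frac{1}{\frac{1}{x{\left(-181 \right)}} + y} = \frac{1}{\frac{1}{\left(-181\right)^{2}} + \frac{367575}{53}} = \frac{1}{\frac{1}{32761} + \frac{367575}{53}} = \frac{1}{\frac{12042124628}{1736333}} = \frac{1736333}{12042124628}$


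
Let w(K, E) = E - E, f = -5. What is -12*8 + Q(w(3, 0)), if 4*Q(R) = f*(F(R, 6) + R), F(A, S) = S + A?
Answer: -207/2 ≈ -103.50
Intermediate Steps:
w(K, E) = 0
F(A, S) = A + S
Q(R) = -15/2 - 5*R/2 (Q(R) = (-5*((R + 6) + R))/4 = (-5*((6 + R) + R))/4 = (-5*(6 + 2*R))/4 = (-30 - 10*R)/4 = -15/2 - 5*R/2)
-12*8 + Q(w(3, 0)) = -12*8 + (-15/2 - 5/2*0) = -96 + (-15/2 + 0) = -96 - 15/2 = -207/2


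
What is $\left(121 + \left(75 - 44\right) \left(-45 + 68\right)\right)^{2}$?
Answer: $695556$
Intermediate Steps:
$\left(121 + \left(75 - 44\right) \left(-45 + 68\right)\right)^{2} = \left(121 + 31 \cdot 23\right)^{2} = \left(121 + 713\right)^{2} = 834^{2} = 695556$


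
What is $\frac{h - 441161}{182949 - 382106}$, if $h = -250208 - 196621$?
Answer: $\frac{887990}{199157} \approx 4.4587$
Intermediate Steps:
$h = -446829$
$\frac{h - 441161}{182949 - 382106} = \frac{-446829 - 441161}{182949 - 382106} = - \frac{887990}{-199157} = \left(-887990\right) \left(- \frac{1}{199157}\right) = \frac{887990}{199157}$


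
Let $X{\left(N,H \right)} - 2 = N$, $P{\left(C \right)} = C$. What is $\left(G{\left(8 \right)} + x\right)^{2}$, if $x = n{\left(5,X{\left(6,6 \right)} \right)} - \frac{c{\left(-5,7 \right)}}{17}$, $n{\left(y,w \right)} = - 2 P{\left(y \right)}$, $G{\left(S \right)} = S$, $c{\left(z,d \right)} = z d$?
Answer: $\frac{1}{289} \approx 0.0034602$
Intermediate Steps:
$c{\left(z,d \right)} = d z$
$X{\left(N,H \right)} = 2 + N$
$n{\left(y,w \right)} = - 2 y$
$x = - \frac{135}{17}$ ($x = \left(-2\right) 5 - \frac{7 \left(-5\right)}{17} = -10 - \left(-35\right) \frac{1}{17} = -10 - - \frac{35}{17} = -10 + \frac{35}{17} = - \frac{135}{17} \approx -7.9412$)
$\left(G{\left(8 \right)} + x\right)^{2} = \left(8 - \frac{135}{17}\right)^{2} = \left(\frac{1}{17}\right)^{2} = \frac{1}{289}$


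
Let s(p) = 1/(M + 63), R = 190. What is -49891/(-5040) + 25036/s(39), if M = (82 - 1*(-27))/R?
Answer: 30483101861/19152 ≈ 1.5916e+6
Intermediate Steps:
M = 109/190 (M = (82 - 1*(-27))/190 = (82 + 27)*(1/190) = 109*(1/190) = 109/190 ≈ 0.57368)
s(p) = 190/12079 (s(p) = 1/(109/190 + 63) = 1/(12079/190) = 190/12079)
-49891/(-5040) + 25036/s(39) = -49891/(-5040) + 25036/(190/12079) = -49891*(-1/5040) + 25036*(12079/190) = 49891/5040 + 151204922/95 = 30483101861/19152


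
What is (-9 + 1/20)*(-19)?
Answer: 3401/20 ≈ 170.05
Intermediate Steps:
(-9 + 1/20)*(-19) = -179/20*(-19) = 3401/20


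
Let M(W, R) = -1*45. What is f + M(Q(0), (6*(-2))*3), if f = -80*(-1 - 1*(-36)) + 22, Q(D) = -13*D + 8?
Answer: -2823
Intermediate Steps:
Q(D) = 8 - 13*D
M(W, R) = -45
f = -2778 (f = -80*(-1 + 36) + 22 = -80*35 + 22 = -2800 + 22 = -2778)
f + M(Q(0), (6*(-2))*3) = -2778 - 45 = -2823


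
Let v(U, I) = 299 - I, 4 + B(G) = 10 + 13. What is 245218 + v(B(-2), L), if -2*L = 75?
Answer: 491109/2 ≈ 2.4555e+5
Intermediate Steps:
L = -75/2 (L = -½*75 = -75/2 ≈ -37.500)
B(G) = 19 (B(G) = -4 + (10 + 13) = -4 + 23 = 19)
245218 + v(B(-2), L) = 245218 + (299 - 1*(-75/2)) = 245218 + (299 + 75/2) = 245218 + 673/2 = 491109/2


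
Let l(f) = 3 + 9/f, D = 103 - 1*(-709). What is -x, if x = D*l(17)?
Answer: -48720/17 ≈ -2865.9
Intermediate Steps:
D = 812 (D = 103 + 709 = 812)
x = 48720/17 (x = 812*(3 + 9/17) = 812*(60/17) = 48720/17 ≈ 2865.9)
-x = -1*48720/17 = -48720/17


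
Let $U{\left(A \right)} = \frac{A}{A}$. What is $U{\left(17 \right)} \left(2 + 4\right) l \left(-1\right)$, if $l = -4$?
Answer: $24$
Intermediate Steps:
$U{\left(A \right)} = 1$
$U{\left(17 \right)} \left(2 + 4\right) l \left(-1\right) = 1 \left(2 + 4\right) \left(-4\right) \left(-1\right) = 1 \cdot 6 \left(-4\right) \left(-1\right) = 1 \left(\left(-24\right) \left(-1\right)\right) = 1 \cdot 24 = 24$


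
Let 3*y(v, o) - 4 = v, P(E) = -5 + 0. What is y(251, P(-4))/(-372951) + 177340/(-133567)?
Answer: -66150483535/49813946217 ≈ -1.3280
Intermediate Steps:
P(E) = -5
y(v, o) = 4/3 + v/3
y(251, P(-4))/(-372951) + 177340/(-133567) = (4/3 + (⅓)*251)/(-372951) + 177340/(-133567) = (4/3 + 251/3)*(-1/372951) + 177340*(-1/133567) = 85*(-1/372951) - 177340/133567 = -85/372951 - 177340/133567 = -66150483535/49813946217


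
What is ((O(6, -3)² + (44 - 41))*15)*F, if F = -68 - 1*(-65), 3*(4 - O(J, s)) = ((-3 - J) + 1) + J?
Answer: -1115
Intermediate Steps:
O(J, s) = 14/3 (O(J, s) = 4 - (((-3 - J) + 1) + J)/3 = 4 - ((-2 - J) + J)/3 = 4 - ⅓*(-2) = 4 + ⅔ = 14/3)
F = -3 (F = -68 + 65 = -3)
((O(6, -3)² + (44 - 41))*15)*F = (((14/3)² + (44 - 41))*15)*(-3) = ((196/9 + 3)*15)*(-3) = ((223/9)*15)*(-3) = (1115/3)*(-3) = -1115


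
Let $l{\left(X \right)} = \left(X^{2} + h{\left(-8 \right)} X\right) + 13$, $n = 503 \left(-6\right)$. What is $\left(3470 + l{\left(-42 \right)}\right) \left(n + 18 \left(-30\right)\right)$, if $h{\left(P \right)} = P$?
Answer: $-19864314$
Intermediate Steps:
$n = -3018$
$l{\left(X \right)} = 13 + X^{2} - 8 X$ ($l{\left(X \right)} = \left(X^{2} - 8 X\right) + 13 = 13 + X^{2} - 8 X$)
$\left(3470 + l{\left(-42 \right)}\right) \left(n + 18 \left(-30\right)\right) = \left(3470 + \left(13 + \left(-42\right)^{2} - -336\right)\right) \left(-3018 + 18 \left(-30\right)\right) = \left(3470 + \left(13 + 1764 + 336\right)\right) \left(-3018 - 540\right) = \left(3470 + 2113\right) \left(-3558\right) = 5583 \left(-3558\right) = -19864314$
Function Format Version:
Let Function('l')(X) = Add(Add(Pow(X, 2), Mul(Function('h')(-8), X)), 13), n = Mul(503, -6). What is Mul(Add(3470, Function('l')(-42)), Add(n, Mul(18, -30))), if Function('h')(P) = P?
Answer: -19864314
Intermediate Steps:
n = -3018
Function('l')(X) = Add(13, Pow(X, 2), Mul(-8, X)) (Function('l')(X) = Add(Add(Pow(X, 2), Mul(-8, X)), 13) = Add(13, Pow(X, 2), Mul(-8, X)))
Mul(Add(3470, Function('l')(-42)), Add(n, Mul(18, -30))) = Mul(Add(3470, Add(13, Pow(-42, 2), Mul(-8, -42))), Add(-3018, Mul(18, -30))) = Mul(Add(3470, Add(13, 1764, 336)), Add(-3018, -540)) = Mul(Add(3470, 2113), -3558) = Mul(5583, -3558) = -19864314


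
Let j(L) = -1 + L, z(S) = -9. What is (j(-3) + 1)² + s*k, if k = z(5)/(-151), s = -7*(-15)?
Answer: 2304/151 ≈ 15.258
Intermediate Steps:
s = 105
k = 9/151 (k = -9/(-151) = -9*(-1/151) = 9/151 ≈ 0.059603)
(j(-3) + 1)² + s*k = ((-1 - 3) + 1)² + 105*(9/151) = (-4 + 1)² + 945/151 = (-3)² + 945/151 = 9 + 945/151 = 2304/151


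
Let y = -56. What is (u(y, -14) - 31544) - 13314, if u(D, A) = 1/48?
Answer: -2153183/48 ≈ -44858.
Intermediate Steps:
u(D, A) = 1/48
(u(y, -14) - 31544) - 13314 = (1/48 - 31544) - 13314 = -1514111/48 - 13314 = -2153183/48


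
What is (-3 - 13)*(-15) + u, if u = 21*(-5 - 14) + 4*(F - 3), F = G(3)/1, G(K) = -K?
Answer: -183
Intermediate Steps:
F = -3 (F = -1*3/1 = -3*1 = -3)
u = -423 (u = 21*(-5 - 14) + 4*(-3 - 3) = 21*(-19) + 4*(-6) = -399 - 24 = -423)
(-3 - 13)*(-15) + u = (-3 - 13)*(-15) - 423 = -16*(-15) - 423 = 240 - 423 = -183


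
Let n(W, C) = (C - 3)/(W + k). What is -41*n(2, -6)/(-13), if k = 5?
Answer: -369/91 ≈ -4.0549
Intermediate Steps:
n(W, C) = (-3 + C)/(5 + W) (n(W, C) = (C - 3)/(W + 5) = (-3 + C)/(5 + W))
-41*n(2, -6)/(-13) = -41*(-3 - 6)/(5 + 2)/(-13) = -41*-9/7*(-1)/13 = -41*(1/7)*(-9)*(-1)/13 = -(-369)*(-1)/(7*13) = -41*9/91 = -369/91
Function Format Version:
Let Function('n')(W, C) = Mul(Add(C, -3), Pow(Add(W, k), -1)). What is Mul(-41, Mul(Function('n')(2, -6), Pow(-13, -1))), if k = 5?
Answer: Rational(-369, 91) ≈ -4.0549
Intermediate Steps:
Function('n')(W, C) = Mul(Pow(Add(5, W), -1), Add(-3, C)) (Function('n')(W, C) = Mul(Add(C, -3), Pow(Add(W, 5), -1)) = Mul(Add(-3, C), Pow(Add(5, W), -1)) = Mul(Pow(Add(5, W), -1), Add(-3, C)))
Mul(-41, Mul(Function('n')(2, -6), Pow(-13, -1))) = Mul(-41, Mul(Mul(Pow(Add(5, 2), -1), Add(-3, -6)), Pow(-13, -1))) = Mul(-41, Mul(Mul(Pow(7, -1), -9), Rational(-1, 13))) = Mul(-41, Mul(Mul(Rational(1, 7), -9), Rational(-1, 13))) = Mul(-41, Mul(Rational(-9, 7), Rational(-1, 13))) = Mul(-41, Rational(9, 91)) = Rational(-369, 91)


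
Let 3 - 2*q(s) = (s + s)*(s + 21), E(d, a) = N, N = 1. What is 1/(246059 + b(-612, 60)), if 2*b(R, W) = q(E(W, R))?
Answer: 4/984195 ≈ 4.0642e-6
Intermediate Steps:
E(d, a) = 1
q(s) = 3/2 - s*(21 + s) (q(s) = 3/2 - (s + s)*(s + 21)/2 = 3/2 - 2*s*(21 + s)/2 = 3/2 - s*(21 + s))
b(R, W) = -41/4 (b(R, W) = (3/2 - 1*1**2 - 21*1)/2 = (3/2 - 1*1 - 21)/2 = (3/2 - 1 - 21)/2 = (1/2)*(-41/2) = -41/4)
1/(246059 + b(-612, 60)) = 1/(246059 - 41/4) = 1/(984195/4) = 4/984195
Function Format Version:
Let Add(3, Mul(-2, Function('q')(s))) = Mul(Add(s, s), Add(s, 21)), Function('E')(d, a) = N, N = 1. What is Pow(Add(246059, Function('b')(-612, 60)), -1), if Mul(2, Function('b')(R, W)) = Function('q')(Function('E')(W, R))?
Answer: Rational(4, 984195) ≈ 4.0642e-6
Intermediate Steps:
Function('E')(d, a) = 1
Function('q')(s) = Add(Rational(3, 2), Mul(-1, s, Add(21, s))) (Function('q')(s) = Add(Rational(3, 2), Mul(Rational(-1, 2), Mul(Add(s, s), Add(s, 21)))) = Add(Rational(3, 2), Mul(Rational(-1, 2), Mul(Mul(2, s), Add(21, s)))) = Add(Rational(3, 2), Mul(Rational(-1, 2), Mul(2, s, Add(21, s)))) = Add(Rational(3, 2), Mul(-1, s, Add(21, s))))
Function('b')(R, W) = Rational(-41, 4) (Function('b')(R, W) = Mul(Rational(1, 2), Add(Rational(3, 2), Mul(-1, Pow(1, 2)), Mul(-21, 1))) = Mul(Rational(1, 2), Add(Rational(3, 2), Mul(-1, 1), -21)) = Mul(Rational(1, 2), Add(Rational(3, 2), -1, -21)) = Mul(Rational(1, 2), Rational(-41, 2)) = Rational(-41, 4))
Pow(Add(246059, Function('b')(-612, 60)), -1) = Pow(Add(246059, Rational(-41, 4)), -1) = Pow(Rational(984195, 4), -1) = Rational(4, 984195)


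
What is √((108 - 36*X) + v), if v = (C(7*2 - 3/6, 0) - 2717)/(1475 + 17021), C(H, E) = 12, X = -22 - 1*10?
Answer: √23302255/136 ≈ 35.494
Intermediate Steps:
X = -32 (X = -22 - 10 = -32)
v = -2705/18496 (v = (12 - 2717)/(1475 + 17021) = -2705/18496 ≈ -0.14625)
√((108 - 36*X) + v) = √((108 - 36*(-32)) - 2705/18496) = √((108 + 1152) - 2705/18496) = √(1260 - 2705/18496) = √(23302255/18496) = √23302255/136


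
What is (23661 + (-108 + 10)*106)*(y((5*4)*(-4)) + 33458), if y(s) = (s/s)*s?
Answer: 443026194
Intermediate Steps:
y(s) = s (y(s) = 1*s = s)
(23661 + (-108 + 10)*106)*(y((5*4)*(-4)) + 33458) = (23661 + (-108 + 10)*106)*((5*4)*(-4) + 33458) = (23661 - 98*106)*(20*(-4) + 33458) = (23661 - 10388)*(-80 + 33458) = 13273*33378 = 443026194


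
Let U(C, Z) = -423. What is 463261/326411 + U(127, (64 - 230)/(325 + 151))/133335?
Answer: 6847870398/4835778965 ≈ 1.4161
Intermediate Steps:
463261/326411 + U(127, (64 - 230)/(325 + 151))/133335 = 463261/326411 - 423/133335 = 463261*(1/326411) - 423*1/133335 = 463261/326411 - 47/14815 = 6847870398/4835778965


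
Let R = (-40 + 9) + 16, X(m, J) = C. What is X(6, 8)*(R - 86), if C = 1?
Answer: -101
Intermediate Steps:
X(m, J) = 1
R = -15 (R = -31 + 16 = -15)
X(6, 8)*(R - 86) = 1*(-15 - 86) = 1*(-101) = -101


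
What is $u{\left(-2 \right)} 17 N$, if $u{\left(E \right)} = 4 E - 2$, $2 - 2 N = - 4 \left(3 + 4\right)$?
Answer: $-2550$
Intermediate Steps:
$N = 15$ ($N = 1 - \frac{\left(-4\right) \left(3 + 4\right)}{2} = 1 - \frac{\left(-4\right) 7}{2} = 1 - -14 = 1 + 14 = 15$)
$u{\left(E \right)} = -2 + 4 E$
$u{\left(-2 \right)} 17 N = \left(-2 + 4 \left(-2\right)\right) 17 \cdot 15 = \left(-2 - 8\right) 17 \cdot 15 = \left(-10\right) 17 \cdot 15 = \left(-170\right) 15 = -2550$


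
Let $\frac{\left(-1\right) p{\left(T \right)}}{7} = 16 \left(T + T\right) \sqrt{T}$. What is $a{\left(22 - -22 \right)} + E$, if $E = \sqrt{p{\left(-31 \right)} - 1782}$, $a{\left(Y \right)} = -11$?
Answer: $-11 + \sqrt{-1782 + 6944 i \sqrt{31}} \approx 124.87 + 142.28 i$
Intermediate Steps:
$p{\left(T \right)} = - 224 T^{\frac{3}{2}}$ ($p{\left(T \right)} = - 7 \cdot 16 \left(T + T\right) \sqrt{T} = - 7 \cdot 16 \cdot 2 T \sqrt{T} = - 7 \cdot 32 T \sqrt{T} = - 7 \cdot 32 T^{\frac{3}{2}} = - 224 T^{\frac{3}{2}}$)
$E = \sqrt{-1782 + 6944 i \sqrt{31}}$ ($E = \sqrt{- 224 \left(-31\right)^{\frac{3}{2}} - 1782} = \sqrt{- 224 \left(- 31 i \sqrt{31}\right) - 1782} = \sqrt{6944 i \sqrt{31} - 1782} = \sqrt{-1782 + 6944 i \sqrt{31}} \approx 135.87 + 142.28 i$)
$a{\left(22 - -22 \right)} + E = -11 + \sqrt{-1782 + 6944 i \sqrt{31}}$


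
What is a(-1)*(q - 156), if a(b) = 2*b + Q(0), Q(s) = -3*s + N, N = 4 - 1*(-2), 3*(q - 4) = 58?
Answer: -1592/3 ≈ -530.67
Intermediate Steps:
q = 70/3 (q = 4 + (⅓)*58 = 4 + 58/3 = 70/3 ≈ 23.333)
N = 6 (N = 4 + 2 = 6)
Q(s) = 6 - 3*s (Q(s) = -3*s + 6 = 6 - 3*s)
a(b) = 6 + 2*b (a(b) = 2*b + (6 - 3*0) = 2*b + (6 + 0) = 2*b + 6 = 6 + 2*b)
a(-1)*(q - 156) = (6 + 2*(-1))*(70/3 - 156) = (6 - 2)*(-398/3) = 4*(-398/3) = -1592/3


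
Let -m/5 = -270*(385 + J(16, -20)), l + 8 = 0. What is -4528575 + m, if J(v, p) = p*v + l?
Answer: -4451625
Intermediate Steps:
l = -8 (l = -8 + 0 = -8)
J(v, p) = -8 + p*v (J(v, p) = p*v - 8 = -8 + p*v)
m = 76950 (m = -(-1350)*(385 + (-8 - 20*16)) = -(-1350)*(385 + (-8 - 320)) = -(-1350)*(385 - 328) = -(-1350)*57 = -5*(-15390) = 76950)
-4528575 + m = -4528575 + 76950 = -4451625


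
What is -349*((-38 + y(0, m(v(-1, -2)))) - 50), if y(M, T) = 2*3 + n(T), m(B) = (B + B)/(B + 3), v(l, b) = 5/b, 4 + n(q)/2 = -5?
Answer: 34900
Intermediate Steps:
n(q) = -18 (n(q) = -8 + 2*(-5) = -8 - 10 = -18)
m(B) = 2*B/(3 + B) (m(B) = (2*B)/(3 + B) = 2*B/(3 + B))
y(M, T) = -12 (y(M, T) = 2*3 - 18 = 6 - 18 = -12)
-349*((-38 + y(0, m(v(-1, -2)))) - 50) = -349*((-38 - 12) - 50) = -349*(-50 - 50) = -349*(-100) = 34900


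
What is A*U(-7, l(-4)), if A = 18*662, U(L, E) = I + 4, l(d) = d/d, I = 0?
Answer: 47664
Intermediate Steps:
l(d) = 1
U(L, E) = 4 (U(L, E) = 0 + 4 = 4)
A = 11916
A*U(-7, l(-4)) = 11916*4 = 47664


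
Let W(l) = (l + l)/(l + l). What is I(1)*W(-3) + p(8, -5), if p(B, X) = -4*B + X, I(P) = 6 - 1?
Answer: -32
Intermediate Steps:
I(P) = 5
p(B, X) = X - 4*B
W(l) = 1 (W(l) = (2*l)/((2*l)) = (2*l)*(1/(2*l)) = 1)
I(1)*W(-3) + p(8, -5) = 5*1 + (-5 - 4*8) = 5 + (-5 - 32) = 5 - 37 = -32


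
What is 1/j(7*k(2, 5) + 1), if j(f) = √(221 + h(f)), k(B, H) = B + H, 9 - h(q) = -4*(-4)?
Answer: √214/214 ≈ 0.068359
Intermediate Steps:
h(q) = -7 (h(q) = 9 - (-4)*(-4) = 9 - 1*16 = 9 - 16 = -7)
j(f) = √214 (j(f) = √(221 - 7) = √214)
1/j(7*k(2, 5) + 1) = 1/(√214) = √214/214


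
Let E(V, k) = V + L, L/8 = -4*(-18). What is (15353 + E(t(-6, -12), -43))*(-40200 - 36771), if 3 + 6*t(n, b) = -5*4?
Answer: -2451552007/2 ≈ -1.2258e+9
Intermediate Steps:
t(n, b) = -23/6 (t(n, b) = -½ + (-5*4)/6 = -½ + (⅙)*(-20) = -½ - 10/3 = -23/6)
L = 576 (L = 8*(-4*(-18)) = 8*72 = 576)
E(V, k) = 576 + V (E(V, k) = V + 576 = 576 + V)
(15353 + E(t(-6, -12), -43))*(-40200 - 36771) = (15353 + (576 - 23/6))*(-40200 - 36771) = (15353 + 3433/6)*(-76971) = (95551/6)*(-76971) = -2451552007/2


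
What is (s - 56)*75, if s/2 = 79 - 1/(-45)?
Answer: 22960/3 ≈ 7653.3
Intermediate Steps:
s = 7112/45 (s = 2*(79 - 1/(-45)) = 2*(79 - 1*(-1/45)) = 2*(79 + 1/45) = 2*(3556/45) = 7112/45 ≈ 158.04)
(s - 56)*75 = (7112/45 - 56)*75 = (4592/45)*75 = 22960/3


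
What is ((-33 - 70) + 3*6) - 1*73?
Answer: -158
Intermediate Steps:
((-33 - 70) + 3*6) - 1*73 = (-103 + 18) - 73 = -85 - 73 = -158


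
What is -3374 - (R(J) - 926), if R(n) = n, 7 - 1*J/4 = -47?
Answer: -2664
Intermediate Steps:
J = 216 (J = 28 - 4*(-47) = 28 + 188 = 216)
-3374 - (R(J) - 926) = -3374 - (216 - 926) = -3374 - 1*(-710) = -3374 + 710 = -2664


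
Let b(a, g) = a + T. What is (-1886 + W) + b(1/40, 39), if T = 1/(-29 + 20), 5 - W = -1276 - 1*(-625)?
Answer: -442831/360 ≈ -1230.1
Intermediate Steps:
W = 656 (W = 5 - (-1276 - 1*(-625)) = 5 - (-1276 + 625) = 5 - 1*(-651) = 5 + 651 = 656)
T = -⅑ (T = 1/(-9) = -⅑ ≈ -0.11111)
b(a, g) = -⅑ + a (b(a, g) = a - ⅑ = -⅑ + a)
(-1886 + W) + b(1/40, 39) = (-1886 + 656) + (-⅑ + 1/40) = -1230 + (-⅑ + 1/40) = -1230 - 31/360 = -442831/360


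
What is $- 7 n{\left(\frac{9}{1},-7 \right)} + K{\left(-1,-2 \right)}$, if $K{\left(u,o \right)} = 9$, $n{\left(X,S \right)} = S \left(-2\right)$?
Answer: $-89$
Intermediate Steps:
$n{\left(X,S \right)} = - 2 S$
$- 7 n{\left(\frac{9}{1},-7 \right)} + K{\left(-1,-2 \right)} = - 7 \left(\left(-2\right) \left(-7\right)\right) + 9 = \left(-7\right) 14 + 9 = -98 + 9 = -89$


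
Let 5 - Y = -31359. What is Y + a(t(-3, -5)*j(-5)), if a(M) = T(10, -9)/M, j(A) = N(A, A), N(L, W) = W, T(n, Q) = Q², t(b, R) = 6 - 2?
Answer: 627199/20 ≈ 31360.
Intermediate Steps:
t(b, R) = 4
Y = 31364 (Y = 5 - 1*(-31359) = 5 + 31359 = 31364)
j(A) = A
a(M) = 81/M (a(M) = (-9)²/M = 81/M)
Y + a(t(-3, -5)*j(-5)) = 31364 + 81/((4*(-5))) = 31364 + 81/(-20) = 31364 + 81*(-1/20) = 31364 - 81/20 = 627199/20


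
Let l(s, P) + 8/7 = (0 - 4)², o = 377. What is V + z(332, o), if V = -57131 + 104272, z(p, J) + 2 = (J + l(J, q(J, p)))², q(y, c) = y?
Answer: 9833860/49 ≈ 2.0069e+5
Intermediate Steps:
l(s, P) = 104/7 (l(s, P) = -8/7 + (0 - 4)² = -8/7 + (-4)² = -8/7 + 16 = 104/7)
z(p, J) = -2 + (104/7 + J)² (z(p, J) = -2 + (J + 104/7)² = -2 + (104/7 + J)²)
V = 47141
V + z(332, o) = 47141 + (-2 + (104 + 7*377)²/49) = 47141 + (-2 + (104 + 2639)²/49) = 47141 + (-2 + (1/49)*2743²) = 47141 + (-2 + (1/49)*7524049) = 47141 + (-2 + 7524049/49) = 47141 + 7523951/49 = 9833860/49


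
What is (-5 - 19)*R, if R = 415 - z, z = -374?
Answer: -18936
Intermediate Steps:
R = 789 (R = 415 - 1*(-374) = 415 + 374 = 789)
(-5 - 19)*R = (-5 - 19)*789 = -24*789 = -18936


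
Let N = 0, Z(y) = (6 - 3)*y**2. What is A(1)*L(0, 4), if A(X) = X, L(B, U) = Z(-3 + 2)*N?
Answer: 0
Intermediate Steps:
Z(y) = 3*y**2
L(B, U) = 0 (L(B, U) = (3*(-3 + 2)**2)*0 = (3*(-1)**2)*0 = (3*1)*0 = 3*0 = 0)
A(1)*L(0, 4) = 1*0 = 0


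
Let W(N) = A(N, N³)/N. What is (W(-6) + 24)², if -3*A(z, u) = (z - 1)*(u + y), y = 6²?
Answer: 8836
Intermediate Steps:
y = 36
A(z, u) = -(-1 + z)*(36 + u)/3 (A(z, u) = -(z - 1)*(u + 36)/3 = -(-1 + z)*(36 + u)/3)
W(N) = (12 - 12*N - N⁴/3 + N³/3)/N (W(N) = (12 - 12*N + N³/3 - N³*N/3)/N = (12 - 12*N + N³/3 - N⁴/3)/N = (12 - 12*N - N⁴/3 + N³/3)/N)
(W(-6) + 24)² = ((⅓)*(36 + (-6)³ - 1*(-6)⁴ - 36*(-6))/(-6) + 24)² = ((⅓)*(-⅙)*(36 - 216 - 1*1296 + 216) + 24)² = ((⅓)*(-⅙)*(36 - 216 - 1296 + 216) + 24)² = ((⅓)*(-⅙)*(-1260) + 24)² = (70 + 24)² = 94² = 8836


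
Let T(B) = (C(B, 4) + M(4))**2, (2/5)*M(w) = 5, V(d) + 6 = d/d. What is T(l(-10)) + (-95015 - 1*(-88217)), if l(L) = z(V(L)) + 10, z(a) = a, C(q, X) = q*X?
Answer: -22967/4 ≈ -5741.8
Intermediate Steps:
V(d) = -5 (V(d) = -6 + d/d = -6 + 1 = -5)
M(w) = 25/2 (M(w) = (5/2)*5 = 25/2)
C(q, X) = X*q
l(L) = 5 (l(L) = -5 + 10 = 5)
T(B) = (25/2 + 4*B)**2 (T(B) = (4*B + 25/2)**2 = (25/2 + 4*B)**2)
T(l(-10)) + (-95015 - 1*(-88217)) = (25 + 8*5)**2/4 + (-95015 - 1*(-88217)) = (25 + 40)**2/4 + (-95015 + 88217) = (1/4)*65**2 - 6798 = (1/4)*4225 - 6798 = 4225/4 - 6798 = -22967/4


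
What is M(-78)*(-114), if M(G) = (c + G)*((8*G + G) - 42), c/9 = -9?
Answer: -13485744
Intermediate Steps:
c = -81 (c = 9*(-9) = -81)
M(G) = (-81 + G)*(-42 + 9*G) (M(G) = (-81 + G)*((8*G + G) - 42) = (-81 + G)*(9*G - 42) = (-81 + G)*(-42 + 9*G))
M(-78)*(-114) = (3402 - 771*(-78) + 9*(-78)²)*(-114) = (3402 + 60138 + 9*6084)*(-114) = (3402 + 60138 + 54756)*(-114) = 118296*(-114) = -13485744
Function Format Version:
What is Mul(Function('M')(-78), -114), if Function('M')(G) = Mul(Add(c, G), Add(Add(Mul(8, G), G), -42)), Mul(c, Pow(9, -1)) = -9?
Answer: -13485744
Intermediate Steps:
c = -81 (c = Mul(9, -9) = -81)
Function('M')(G) = Mul(Add(-81, G), Add(-42, Mul(9, G))) (Function('M')(G) = Mul(Add(-81, G), Add(Add(Mul(8, G), G), -42)) = Mul(Add(-81, G), Add(Mul(9, G), -42)) = Mul(Add(-81, G), Add(-42, Mul(9, G))))
Mul(Function('M')(-78), -114) = Mul(Add(3402, Mul(-771, -78), Mul(9, Pow(-78, 2))), -114) = Mul(Add(3402, 60138, Mul(9, 6084)), -114) = Mul(Add(3402, 60138, 54756), -114) = Mul(118296, -114) = -13485744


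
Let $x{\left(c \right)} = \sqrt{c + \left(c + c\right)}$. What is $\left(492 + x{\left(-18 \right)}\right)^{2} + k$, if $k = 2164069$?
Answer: $2406079 + 2952 i \sqrt{6} \approx 2.4061 \cdot 10^{6} + 7230.9 i$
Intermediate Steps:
$x{\left(c \right)} = \sqrt{3} \sqrt{c}$ ($x{\left(c \right)} = \sqrt{c + 2 c} = \sqrt{3 c} = \sqrt{3} \sqrt{c}$)
$\left(492 + x{\left(-18 \right)}\right)^{2} + k = \left(492 + \sqrt{3} \sqrt{-18}\right)^{2} + 2164069 = \left(492 + \sqrt{3} \cdot 3 i \sqrt{2}\right)^{2} + 2164069 = \left(492 + 3 i \sqrt{6}\right)^{2} + 2164069 = 2164069 + \left(492 + 3 i \sqrt{6}\right)^{2}$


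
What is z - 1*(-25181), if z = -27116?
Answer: -1935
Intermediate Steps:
z - 1*(-25181) = -27116 - 1*(-25181) = -27116 + 25181 = -1935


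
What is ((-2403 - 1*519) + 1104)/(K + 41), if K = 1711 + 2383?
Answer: -1818/4135 ≈ -0.43966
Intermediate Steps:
K = 4094
((-2403 - 1*519) + 1104)/(K + 41) = ((-2403 - 1*519) + 1104)/(4094 + 41) = ((-2403 - 519) + 1104)/4135 = (-2922 + 1104)*(1/4135) = -1818*1/4135 = -1818/4135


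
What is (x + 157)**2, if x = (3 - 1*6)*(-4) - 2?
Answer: 27889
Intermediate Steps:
x = 10 (x = (3 - 6)*(-4) - 2 = -3*(-4) - 2 = 12 - 2 = 10)
(x + 157)**2 = (10 + 157)**2 = 167**2 = 27889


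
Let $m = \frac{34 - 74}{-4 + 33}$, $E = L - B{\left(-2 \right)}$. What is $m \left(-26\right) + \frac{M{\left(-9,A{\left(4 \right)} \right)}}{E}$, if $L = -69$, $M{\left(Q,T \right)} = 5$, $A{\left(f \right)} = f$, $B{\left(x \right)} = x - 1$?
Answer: $\frac{68495}{1914} \approx 35.786$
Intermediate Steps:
$B{\left(x \right)} = -1 + x$
$E = -66$ ($E = -69 - \left(-1 - 2\right) = -69 - -3 = -69 + 3 = -66$)
$m = - \frac{40}{29} \approx -1.3793$
$m \left(-26\right) + \frac{M{\left(-9,A{\left(4 \right)} \right)}}{E} = \left(- \frac{40}{29}\right) \left(-26\right) + \frac{5}{-66} = \frac{1040}{29} + 5 \left(- \frac{1}{66}\right) = \frac{1040}{29} - \frac{5}{66} = \frac{68495}{1914}$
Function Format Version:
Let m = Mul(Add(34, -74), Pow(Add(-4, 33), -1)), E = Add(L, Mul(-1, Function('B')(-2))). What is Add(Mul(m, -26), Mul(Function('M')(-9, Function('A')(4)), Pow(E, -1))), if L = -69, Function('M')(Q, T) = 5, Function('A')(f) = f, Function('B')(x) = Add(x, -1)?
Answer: Rational(68495, 1914) ≈ 35.786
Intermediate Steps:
Function('B')(x) = Add(-1, x)
E = -66 (E = Add(-69, Mul(-1, Add(-1, -2))) = Add(-69, Mul(-1, -3)) = Add(-69, 3) = -66)
m = Rational(-40, 29) (m = Mul(-40, Pow(29, -1)) = Mul(-40, Rational(1, 29)) = Rational(-40, 29) ≈ -1.3793)
Add(Mul(m, -26), Mul(Function('M')(-9, Function('A')(4)), Pow(E, -1))) = Add(Mul(Rational(-40, 29), -26), Mul(5, Pow(-66, -1))) = Add(Rational(1040, 29), Mul(5, Rational(-1, 66))) = Add(Rational(1040, 29), Rational(-5, 66)) = Rational(68495, 1914)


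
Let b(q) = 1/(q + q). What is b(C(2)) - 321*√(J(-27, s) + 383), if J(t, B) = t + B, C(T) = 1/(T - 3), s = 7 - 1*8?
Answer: -½ - 321*√355 ≈ -6048.6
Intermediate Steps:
s = -1 (s = 7 - 8 = -1)
C(T) = 1/(-3 + T)
b(q) = 1/(2*q)
J(t, B) = B + t
b(C(2)) - 321*√(J(-27, s) + 383) = 1/(2*(1/(-3 + 2))) - 321*√((-1 - 27) + 383) = 1/(2*(1/(-1))) - 321*√(-28 + 383) = (½)/(-1) - 321*√355 = (½)*(-1) - 321*√355 = -½ - 321*√355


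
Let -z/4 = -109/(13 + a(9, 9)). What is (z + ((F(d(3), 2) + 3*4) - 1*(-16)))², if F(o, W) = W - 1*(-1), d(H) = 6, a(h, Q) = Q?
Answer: 312481/121 ≈ 2582.5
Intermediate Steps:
F(o, W) = 1 + W (F(o, W) = W + 1 = 1 + W)
z = 218/11 (z = -(-436)/(13 + 9) = -(-436)/22 = -4*(-109/22) = 218/11 ≈ 19.818)
(z + ((F(d(3), 2) + 3*4) - 1*(-16)))² = (218/11 + (((1 + 2) + 3*4) - 1*(-16)))² = (218/11 + ((3 + 12) + 16))² = (218/11 + (15 + 16))² = (218/11 + 31)² = (559/11)² = 312481/121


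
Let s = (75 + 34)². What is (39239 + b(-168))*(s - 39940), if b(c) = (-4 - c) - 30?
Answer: -1104767007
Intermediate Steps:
b(c) = -34 - c
s = 11881 (s = 109² = 11881)
(39239 + b(-168))*(s - 39940) = (39239 + (-34 - 1*(-168)))*(11881 - 39940) = (39239 + (-34 + 168))*(-28059) = (39239 + 134)*(-28059) = 39373*(-28059) = -1104767007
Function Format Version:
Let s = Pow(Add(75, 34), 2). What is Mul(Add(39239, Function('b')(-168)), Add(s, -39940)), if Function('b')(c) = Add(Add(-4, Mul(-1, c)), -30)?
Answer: -1104767007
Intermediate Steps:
Function('b')(c) = Add(-34, Mul(-1, c))
s = 11881 (s = Pow(109, 2) = 11881)
Mul(Add(39239, Function('b')(-168)), Add(s, -39940)) = Mul(Add(39239, Add(-34, Mul(-1, -168))), Add(11881, -39940)) = Mul(Add(39239, Add(-34, 168)), -28059) = Mul(Add(39239, 134), -28059) = Mul(39373, -28059) = -1104767007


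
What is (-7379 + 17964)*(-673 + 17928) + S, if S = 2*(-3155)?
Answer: 182637865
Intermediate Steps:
S = -6310
(-7379 + 17964)*(-673 + 17928) + S = (-7379 + 17964)*(-673 + 17928) - 6310 = 10585*17255 - 6310 = 182644175 - 6310 = 182637865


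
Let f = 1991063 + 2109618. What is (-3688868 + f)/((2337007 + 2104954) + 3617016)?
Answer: 411813/8058977 ≈ 0.051100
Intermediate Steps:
f = 4100681
(-3688868 + f)/((2337007 + 2104954) + 3617016) = (-3688868 + 4100681)/((2337007 + 2104954) + 3617016) = 411813/(4441961 + 3617016) = 411813/8058977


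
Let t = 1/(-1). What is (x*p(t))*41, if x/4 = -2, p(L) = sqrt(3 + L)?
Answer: -328*sqrt(2) ≈ -463.86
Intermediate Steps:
t = -1
x = -8 (x = 4*(-2) = -8)
(x*p(t))*41 = -8*sqrt(3 - 1)*41 = -8*sqrt(2)*41 = -328*sqrt(2)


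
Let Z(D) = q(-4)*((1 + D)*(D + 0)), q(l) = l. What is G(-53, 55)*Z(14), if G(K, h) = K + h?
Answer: -1680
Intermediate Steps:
Z(D) = -4*D*(1 + D) (Z(D) = -4*(1 + D)*(D + 0) = -4*(1 + D)*D = -4*D*(1 + D))
G(-53, 55)*Z(14) = (-53 + 55)*(-4*14*(1 + 14)) = 2*(-4*14*15) = 2*(-840) = -1680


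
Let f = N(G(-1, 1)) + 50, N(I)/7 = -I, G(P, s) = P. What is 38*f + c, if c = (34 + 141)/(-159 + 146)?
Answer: 27983/13 ≈ 2152.5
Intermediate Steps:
N(I) = -7*I (N(I) = 7*(-I) = -7*I)
c = -175/13 (c = 175/(-13) = 175*(-1/13) = -175/13 ≈ -13.462)
f = 57 (f = -7*(-1) + 50 = 7 + 50 = 57)
38*f + c = 38*57 - 175/13 = 2166 - 175/13 = 27983/13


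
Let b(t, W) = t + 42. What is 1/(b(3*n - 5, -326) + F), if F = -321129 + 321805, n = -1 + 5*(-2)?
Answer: 1/680 ≈ 0.0014706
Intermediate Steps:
n = -11 (n = -1 - 10 = -11)
b(t, W) = 42 + t
F = 676
1/(b(3*n - 5, -326) + F) = 1/((42 + (3*(-11) - 5)) + 676) = 1/((42 + (-33 - 5)) + 676) = 1/((42 - 38) + 676) = 1/(4 + 676) = 1/680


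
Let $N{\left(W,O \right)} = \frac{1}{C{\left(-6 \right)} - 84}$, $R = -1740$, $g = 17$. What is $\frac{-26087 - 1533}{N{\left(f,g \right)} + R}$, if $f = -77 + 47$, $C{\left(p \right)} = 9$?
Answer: $\frac{2071500}{130501} \approx 15.873$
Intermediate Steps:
$f = -30$
$N{\left(W,O \right)} = - \frac{1}{75}$ ($N{\left(W,O \right)} = \frac{1}{9 - 84} = \frac{1}{-75} = - \frac{1}{75}$)
$\frac{-26087 - 1533}{N{\left(f,g \right)} + R} = \frac{-26087 - 1533}{- \frac{1}{75} - 1740} = - \frac{27620}{- \frac{130501}{75}} = \left(-27620\right) \left(- \frac{75}{130501}\right) = \frac{2071500}{130501}$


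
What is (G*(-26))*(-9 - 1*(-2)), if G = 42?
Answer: 7644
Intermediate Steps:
(G*(-26))*(-9 - 1*(-2)) = (42*(-26))*(-9 - 1*(-2)) = -1092*(-9 + 2) = -1092*(-7) = 7644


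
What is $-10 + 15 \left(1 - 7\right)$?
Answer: $-100$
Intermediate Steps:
$-10 + 15 \left(1 - 7\right) = -10 + 15 \left(-6\right) = -10 - 90 = -100$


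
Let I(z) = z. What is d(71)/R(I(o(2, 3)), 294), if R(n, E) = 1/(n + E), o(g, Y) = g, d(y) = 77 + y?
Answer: 43808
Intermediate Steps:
R(n, E) = 1/(E + n)
d(71)/R(I(o(2, 3)), 294) = (77 + 71)/(1/(294 + 2)) = 148/(1/296) = 148*296 = 43808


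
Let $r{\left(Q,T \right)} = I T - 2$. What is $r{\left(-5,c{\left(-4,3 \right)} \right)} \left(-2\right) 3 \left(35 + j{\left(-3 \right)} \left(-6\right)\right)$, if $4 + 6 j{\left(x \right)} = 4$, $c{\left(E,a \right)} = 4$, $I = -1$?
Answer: $1260$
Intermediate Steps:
$j{\left(x \right)} = 0$ ($j{\left(x \right)} = - \frac{2}{3} + \frac{1}{6} \cdot 4 = - \frac{2}{3} + \frac{2}{3} = 0$)
$r{\left(Q,T \right)} = -2 - T$ ($r{\left(Q,T \right)} = - T - 2 = -2 - T$)
$r{\left(-5,c{\left(-4,3 \right)} \right)} \left(-2\right) 3 \left(35 + j{\left(-3 \right)} \left(-6\right)\right) = \left(-2 - 4\right) \left(-2\right) 3 \left(35 + 0 \left(-6\right)\right) = \left(-2 - 4\right) \left(-2\right) 3 \left(35 + 0\right) = \left(-6\right) \left(-2\right) 3 \cdot 35 = 12 \cdot 3 \cdot 35 = 36 \cdot 35 = 1260$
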